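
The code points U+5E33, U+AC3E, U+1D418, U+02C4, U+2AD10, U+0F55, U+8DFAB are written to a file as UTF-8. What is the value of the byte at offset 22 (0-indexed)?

U+5E33 → 3-byte form E5 B8 B3 at offsets 0–2.
U+AC3E → 3-byte form EA B0 BE at offsets 3–5.
U+1D418 → 4-byte form F0 9D 90 98 at offsets 6–9.
U+02C4 → 2-byte form CB 84 at offsets 10–11.
U+2AD10 → 4-byte form F0 AA B4 90 at offsets 12–15.
U+0F55 → 3-byte form E0 BD 95 at offsets 16–18.
U+8DFAB → 4-byte form F2 8D BE AB at offsets 19–22.
Offset 22 falls in char 7's range; it's byte 4 of F2 8D BE AB = 0xAB.

0xAB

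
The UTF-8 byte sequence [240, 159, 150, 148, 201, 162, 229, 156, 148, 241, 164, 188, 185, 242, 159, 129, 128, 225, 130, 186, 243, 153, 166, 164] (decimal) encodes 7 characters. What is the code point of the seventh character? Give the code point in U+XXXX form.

U+D99A4

Offset 0: leading byte 0xF0 = 11110000 → 4-byte char #1 = F0 9F 96 94.
Offset 4: leading byte 0xC9 = 11001001 → 2-byte char #2 = C9 A2.
Offset 6: leading byte 0xE5 = 11100101 → 3-byte char #3 = E5 9C 94.
Offset 9: leading byte 0xF1 = 11110001 → 4-byte char #4 = F1 A4 BC B9.
Offset 13: leading byte 0xF2 = 11110010 → 4-byte char #5 = F2 9F 81 80.
Offset 17: leading byte 0xE1 = 11100001 → 3-byte char #6 = E1 82 BA.
Offset 20: leading byte 0xF3 = 11110011 → 4-byte char #7 = F3 99 A6 A4.
Leading byte 0xF3 = 11110011 matches 11110xxx → 4-byte sequence.
Byte 1: 0xF3 = 11110011, payload 011 (3 bits).
Byte 2: 0x99 = 10011001 (10xxxxxx ✓), payload 011001.
Byte 3: 0xA6 = 10100110 (10xxxxxx ✓), payload 100110.
Byte 4: 0xA4 = 10100100 (10xxxxxx ✓), payload 100100.
Concatenate: 011011001100110100100 = 0xD99A4 (21 bits → U+D99A4).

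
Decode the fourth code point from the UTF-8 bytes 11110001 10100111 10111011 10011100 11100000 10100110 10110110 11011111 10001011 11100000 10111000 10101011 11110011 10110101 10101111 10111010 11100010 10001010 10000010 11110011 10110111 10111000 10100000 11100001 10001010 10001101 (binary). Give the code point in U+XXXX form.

Offset 0: leading byte 0xF1 = 11110001 → 4-byte char #1 = F1 A7 BB 9C.
Offset 4: leading byte 0xE0 = 11100000 → 3-byte char #2 = E0 A6 B6.
Offset 7: leading byte 0xDF = 11011111 → 2-byte char #3 = DF 8B.
Offset 9: leading byte 0xE0 = 11100000 → 3-byte char #4 = E0 B8 AB.
Leading byte 0xE0 = 11100000 matches 1110xxxx → 3-byte sequence.
Byte 1: 0xE0 = 11100000, payload 0000 (4 bits).
Byte 2: 0xB8 = 10111000 (10xxxxxx ✓), payload 111000.
Byte 3: 0xAB = 10101011 (10xxxxxx ✓), payload 101011.
Concatenate: 0000111000101011 = 0xE2B (16 bits → U+0E2B).

U+0E2B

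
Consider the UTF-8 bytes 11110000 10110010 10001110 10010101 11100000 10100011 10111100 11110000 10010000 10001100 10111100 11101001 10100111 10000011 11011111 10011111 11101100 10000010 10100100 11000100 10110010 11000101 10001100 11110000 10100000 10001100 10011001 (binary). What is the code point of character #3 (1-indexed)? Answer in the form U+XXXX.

U+1033C

Offset 0: leading byte 0xF0 = 11110000 → 4-byte char #1 = F0 B2 8E 95.
Offset 4: leading byte 0xE0 = 11100000 → 3-byte char #2 = E0 A3 BC.
Offset 7: leading byte 0xF0 = 11110000 → 4-byte char #3 = F0 90 8C BC.
Leading byte 0xF0 = 11110000 matches 11110xxx → 4-byte sequence.
Byte 1: 0xF0 = 11110000, payload 000 (3 bits).
Byte 2: 0x90 = 10010000 (10xxxxxx ✓), payload 010000.
Byte 3: 0x8C = 10001100 (10xxxxxx ✓), payload 001100.
Byte 4: 0xBC = 10111100 (10xxxxxx ✓), payload 111100.
Concatenate: 000010000001100111100 = 0x1033C (21 bits → U+1033C).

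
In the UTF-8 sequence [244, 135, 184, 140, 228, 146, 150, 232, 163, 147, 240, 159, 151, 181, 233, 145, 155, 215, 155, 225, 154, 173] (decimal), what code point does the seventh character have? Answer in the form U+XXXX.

Offset 0: leading byte 0xF4 = 11110100 → 4-byte char #1 = F4 87 B8 8C.
Offset 4: leading byte 0xE4 = 11100100 → 3-byte char #2 = E4 92 96.
Offset 7: leading byte 0xE8 = 11101000 → 3-byte char #3 = E8 A3 93.
Offset 10: leading byte 0xF0 = 11110000 → 4-byte char #4 = F0 9F 97 B5.
Offset 14: leading byte 0xE9 = 11101001 → 3-byte char #5 = E9 91 9B.
Offset 17: leading byte 0xD7 = 11010111 → 2-byte char #6 = D7 9B.
Offset 19: leading byte 0xE1 = 11100001 → 3-byte char #7 = E1 9A AD.
Leading byte 0xE1 = 11100001 matches 1110xxxx → 3-byte sequence.
Byte 1: 0xE1 = 11100001, payload 0001 (4 bits).
Byte 2: 0x9A = 10011010 (10xxxxxx ✓), payload 011010.
Byte 3: 0xAD = 10101101 (10xxxxxx ✓), payload 101101.
Concatenate: 0001011010101101 = 0x16AD (16 bits → U+16AD).

U+16AD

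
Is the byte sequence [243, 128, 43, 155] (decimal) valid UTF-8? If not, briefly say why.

invalid (non-continuation byte where continuation expected)

Leading byte 0xF3 = 11110011 → 4-byte form.
Byte 3 is 0x2B = 00101011, which is not 10xxxxxx — expected a continuation byte.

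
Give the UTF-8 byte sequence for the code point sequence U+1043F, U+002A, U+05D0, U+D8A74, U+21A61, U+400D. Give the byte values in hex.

U+1043F: 4-byte form → F0 90 90 BF.
U+002A: 1-byte form → 2A.
U+05D0: 2-byte form → D7 90.
U+D8A74: 4-byte form → F3 98 A9 B4.
U+21A61: 4-byte form → F0 A1 A9 A1.
U+400D: 3-byte form → E4 80 8D.
Concatenated (18 bytes): F0 90 90 BF 2A D7 90 F3 98 A9 B4 F0 A1 A9 A1 E4 80 8D.

F0 90 90 BF 2A D7 90 F3 98 A9 B4 F0 A1 A9 A1 E4 80 8D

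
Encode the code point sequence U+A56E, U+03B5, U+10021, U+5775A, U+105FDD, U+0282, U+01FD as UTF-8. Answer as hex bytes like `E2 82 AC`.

U+A56E: 3-byte form → EA 95 AE.
U+03B5: 2-byte form → CE B5.
U+10021: 4-byte form → F0 90 80 A1.
U+5775A: 4-byte form → F1 97 9D 9A.
U+105FDD: 4-byte form → F4 85 BF 9D.
U+0282: 2-byte form → CA 82.
U+01FD: 2-byte form → C7 BD.
Concatenated (21 bytes): EA 95 AE CE B5 F0 90 80 A1 F1 97 9D 9A F4 85 BF 9D CA 82 C7 BD.

EA 95 AE CE B5 F0 90 80 A1 F1 97 9D 9A F4 85 BF 9D CA 82 C7 BD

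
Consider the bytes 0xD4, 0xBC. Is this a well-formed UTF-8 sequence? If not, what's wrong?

valid

Leading byte 0xD4 = 11010100 → 2-byte form.
Continuation bytes 0xBC=10111100 all match 10xxxxxx.
Decoded value 0x53C is ≥ 0x80 (shortest form) and not a surrogate.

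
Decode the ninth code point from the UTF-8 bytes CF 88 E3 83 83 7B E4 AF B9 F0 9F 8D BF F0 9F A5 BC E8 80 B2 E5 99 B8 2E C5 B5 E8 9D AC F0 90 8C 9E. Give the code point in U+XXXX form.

Offset 0: leading byte 0xCF = 11001111 → 2-byte char #1 = CF 88.
Offset 2: leading byte 0xE3 = 11100011 → 3-byte char #2 = E3 83 83.
Offset 5: leading byte 0x7B = 01111011 → 1-byte char #3 = 7B.
Offset 6: leading byte 0xE4 = 11100100 → 3-byte char #4 = E4 AF B9.
Offset 9: leading byte 0xF0 = 11110000 → 4-byte char #5 = F0 9F 8D BF.
Offset 13: leading byte 0xF0 = 11110000 → 4-byte char #6 = F0 9F A5 BC.
Offset 17: leading byte 0xE8 = 11101000 → 3-byte char #7 = E8 80 B2.
Offset 20: leading byte 0xE5 = 11100101 → 3-byte char #8 = E5 99 B8.
Offset 23: leading byte 0x2E = 00101110 → 1-byte char #9 = 2E.
Leading byte 0x2E = 00101110 matches 0xxxxxxx → 1-byte sequence.
Byte 1: 0x2E = 00101110, payload 0101110 (7 bits).
Concatenate: 0101110 = 0x2E (7 bits → U+002E).

U+002E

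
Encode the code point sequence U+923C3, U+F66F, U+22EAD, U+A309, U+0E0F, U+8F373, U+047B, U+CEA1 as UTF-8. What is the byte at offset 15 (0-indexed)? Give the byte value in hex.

U+923C3 → 4-byte form F2 92 8F 83 at offsets 0–3.
U+F66F → 3-byte form EF 99 AF at offsets 4–6.
U+22EAD → 4-byte form F0 A2 BA AD at offsets 7–10.
U+A309 → 3-byte form EA 8C 89 at offsets 11–13.
U+0E0F → 3-byte form E0 B8 8F at offsets 14–16.
Offset 15 falls in char 5's range; it's byte 2 of E0 B8 8F = 0xB8.

0xB8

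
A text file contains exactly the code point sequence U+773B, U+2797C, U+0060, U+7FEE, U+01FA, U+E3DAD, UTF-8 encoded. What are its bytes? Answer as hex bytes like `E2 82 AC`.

E7 9C BB F0 A7 A5 BC 60 E7 BF AE C7 BA F3 A3 B6 AD

U+773B: 3-byte form → E7 9C BB.
U+2797C: 4-byte form → F0 A7 A5 BC.
U+0060: 1-byte form → 60.
U+7FEE: 3-byte form → E7 BF AE.
U+01FA: 2-byte form → C7 BA.
U+E3DAD: 4-byte form → F3 A3 B6 AD.
Concatenated (17 bytes): E7 9C BB F0 A7 A5 BC 60 E7 BF AE C7 BA F3 A3 B6 AD.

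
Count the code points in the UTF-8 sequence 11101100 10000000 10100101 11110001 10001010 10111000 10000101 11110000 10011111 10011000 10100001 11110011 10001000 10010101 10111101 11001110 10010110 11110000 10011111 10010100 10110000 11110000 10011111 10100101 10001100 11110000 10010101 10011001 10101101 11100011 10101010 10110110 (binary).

9

Byte at offset 0: 0xEC = 11101100 → 3-byte char (#1). Advance 3.
Byte at offset 3: 0xF1 = 11110001 → 4-byte char (#2). Advance 4.
Byte at offset 7: 0xF0 = 11110000 → 4-byte char (#3). Advance 4.
Byte at offset 11: 0xF3 = 11110011 → 4-byte char (#4). Advance 4.
Byte at offset 15: 0xCE = 11001110 → 2-byte char (#5). Advance 2.
Byte at offset 17: 0xF0 = 11110000 → 4-byte char (#6). Advance 4.
Byte at offset 21: 0xF0 = 11110000 → 4-byte char (#7). Advance 4.
Byte at offset 25: 0xF0 = 11110000 → 4-byte char (#8). Advance 4.
Byte at offset 29: 0xE3 = 11100011 → 3-byte char (#9). Advance 3.
Reached end at offset 32 after 9 code points.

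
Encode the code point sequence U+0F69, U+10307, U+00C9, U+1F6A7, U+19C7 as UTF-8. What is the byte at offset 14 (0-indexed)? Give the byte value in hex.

U+0F69 → 3-byte form E0 BD A9 at offsets 0–2.
U+10307 → 4-byte form F0 90 8C 87 at offsets 3–6.
U+00C9 → 2-byte form C3 89 at offsets 7–8.
U+1F6A7 → 4-byte form F0 9F 9A A7 at offsets 9–12.
U+19C7 → 3-byte form E1 A7 87 at offsets 13–15.
Offset 14 falls in char 5's range; it's byte 2 of E1 A7 87 = 0xA7.

0xA7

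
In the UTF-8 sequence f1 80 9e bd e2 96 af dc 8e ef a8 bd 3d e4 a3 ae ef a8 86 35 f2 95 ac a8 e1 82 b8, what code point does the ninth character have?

Offset 0: leading byte 0xF1 = 11110001 → 4-byte char #1 = F1 80 9E BD.
Offset 4: leading byte 0xE2 = 11100010 → 3-byte char #2 = E2 96 AF.
Offset 7: leading byte 0xDC = 11011100 → 2-byte char #3 = DC 8E.
Offset 9: leading byte 0xEF = 11101111 → 3-byte char #4 = EF A8 BD.
Offset 12: leading byte 0x3D = 00111101 → 1-byte char #5 = 3D.
Offset 13: leading byte 0xE4 = 11100100 → 3-byte char #6 = E4 A3 AE.
Offset 16: leading byte 0xEF = 11101111 → 3-byte char #7 = EF A8 86.
Offset 19: leading byte 0x35 = 00110101 → 1-byte char #8 = 35.
Offset 20: leading byte 0xF2 = 11110010 → 4-byte char #9 = F2 95 AC A8.
Leading byte 0xF2 = 11110010 matches 11110xxx → 4-byte sequence.
Byte 1: 0xF2 = 11110010, payload 010 (3 bits).
Byte 2: 0x95 = 10010101 (10xxxxxx ✓), payload 010101.
Byte 3: 0xAC = 10101100 (10xxxxxx ✓), payload 101100.
Byte 4: 0xA8 = 10101000 (10xxxxxx ✓), payload 101000.
Concatenate: 010010101101100101000 = 0x95B28 (21 bits → U+95B28).

U+95B28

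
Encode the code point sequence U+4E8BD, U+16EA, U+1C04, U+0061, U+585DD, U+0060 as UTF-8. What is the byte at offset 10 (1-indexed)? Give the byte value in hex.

0x84

1-indexed offset 10 is 0-indexed offset 9.
U+4E8BD → 4-byte form F1 8E A2 BD at offsets 0–3.
U+16EA → 3-byte form E1 9B AA at offsets 4–6.
U+1C04 → 3-byte form E1 B0 84 at offsets 7–9.
Offset 9 falls in char 3's range; it's byte 3 of E1 B0 84 = 0x84.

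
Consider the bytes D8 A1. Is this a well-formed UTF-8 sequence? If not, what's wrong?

Leading byte 0xD8 = 11011000 → 2-byte form.
Continuation bytes 0xA1=10100001 all match 10xxxxxx.
Decoded value 0x621 is ≥ 0x80 (shortest form) and not a surrogate.

valid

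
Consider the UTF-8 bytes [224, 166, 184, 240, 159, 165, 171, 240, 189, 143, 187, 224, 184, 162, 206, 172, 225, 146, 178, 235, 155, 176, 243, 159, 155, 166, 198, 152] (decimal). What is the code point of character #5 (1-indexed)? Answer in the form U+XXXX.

U+03AC

Offset 0: leading byte 0xE0 = 11100000 → 3-byte char #1 = E0 A6 B8.
Offset 3: leading byte 0xF0 = 11110000 → 4-byte char #2 = F0 9F A5 AB.
Offset 7: leading byte 0xF0 = 11110000 → 4-byte char #3 = F0 BD 8F BB.
Offset 11: leading byte 0xE0 = 11100000 → 3-byte char #4 = E0 B8 A2.
Offset 14: leading byte 0xCE = 11001110 → 2-byte char #5 = CE AC.
Leading byte 0xCE = 11001110 matches 110xxxxx → 2-byte sequence.
Byte 1: 0xCE = 11001110, payload 01110 (5 bits).
Byte 2: 0xAC = 10101100 (10xxxxxx ✓), payload 101100.
Concatenate: 01110101100 = 0x3AC (11 bits → U+03AC).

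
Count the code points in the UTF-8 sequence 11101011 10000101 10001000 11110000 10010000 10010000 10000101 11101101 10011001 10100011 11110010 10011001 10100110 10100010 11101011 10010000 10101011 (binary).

5

Byte at offset 0: 0xEB = 11101011 → 3-byte char (#1). Advance 3.
Byte at offset 3: 0xF0 = 11110000 → 4-byte char (#2). Advance 4.
Byte at offset 7: 0xED = 11101101 → 3-byte char (#3). Advance 3.
Byte at offset 10: 0xF2 = 11110010 → 4-byte char (#4). Advance 4.
Byte at offset 14: 0xEB = 11101011 → 3-byte char (#5). Advance 3.
Reached end at offset 17 after 5 code points.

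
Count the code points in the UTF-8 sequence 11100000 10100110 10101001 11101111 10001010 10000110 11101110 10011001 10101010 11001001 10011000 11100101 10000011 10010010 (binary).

5

Byte at offset 0: 0xE0 = 11100000 → 3-byte char (#1). Advance 3.
Byte at offset 3: 0xEF = 11101111 → 3-byte char (#2). Advance 3.
Byte at offset 6: 0xEE = 11101110 → 3-byte char (#3). Advance 3.
Byte at offset 9: 0xC9 = 11001001 → 2-byte char (#4). Advance 2.
Byte at offset 11: 0xE5 = 11100101 → 3-byte char (#5). Advance 3.
Reached end at offset 14 after 5 code points.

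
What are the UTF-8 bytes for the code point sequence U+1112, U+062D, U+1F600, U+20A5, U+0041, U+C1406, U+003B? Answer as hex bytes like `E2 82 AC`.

U+1112: 3-byte form → E1 84 92.
U+062D: 2-byte form → D8 AD.
U+1F600: 4-byte form → F0 9F 98 80.
U+20A5: 3-byte form → E2 82 A5.
U+0041: 1-byte form → 41.
U+C1406: 4-byte form → F3 81 90 86.
U+003B: 1-byte form → 3B.
Concatenated (18 bytes): E1 84 92 D8 AD F0 9F 98 80 E2 82 A5 41 F3 81 90 86 3B.

E1 84 92 D8 AD F0 9F 98 80 E2 82 A5 41 F3 81 90 86 3B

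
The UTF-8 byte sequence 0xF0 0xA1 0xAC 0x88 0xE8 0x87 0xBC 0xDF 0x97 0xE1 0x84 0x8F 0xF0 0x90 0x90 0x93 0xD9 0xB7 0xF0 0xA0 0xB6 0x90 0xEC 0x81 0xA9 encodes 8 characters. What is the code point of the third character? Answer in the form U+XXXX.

Offset 0: leading byte 0xF0 = 11110000 → 4-byte char #1 = F0 A1 AC 88.
Offset 4: leading byte 0xE8 = 11101000 → 3-byte char #2 = E8 87 BC.
Offset 7: leading byte 0xDF = 11011111 → 2-byte char #3 = DF 97.
Leading byte 0xDF = 11011111 matches 110xxxxx → 2-byte sequence.
Byte 1: 0xDF = 11011111, payload 11111 (5 bits).
Byte 2: 0x97 = 10010111 (10xxxxxx ✓), payload 010111.
Concatenate: 11111010111 = 0x7D7 (11 bits → U+07D7).

U+07D7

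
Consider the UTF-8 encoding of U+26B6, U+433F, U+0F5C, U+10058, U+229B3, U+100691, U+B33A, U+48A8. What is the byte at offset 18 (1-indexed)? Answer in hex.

1-indexed offset 18 is 0-indexed offset 17.
U+26B6 → 3-byte form E2 9A B6 at offsets 0–2.
U+433F → 3-byte form E4 8C BF at offsets 3–5.
U+0F5C → 3-byte form E0 BD 9C at offsets 6–8.
U+10058 → 4-byte form F0 90 81 98 at offsets 9–12.
U+229B3 → 4-byte form F0 A2 A6 B3 at offsets 13–16.
U+100691 → 4-byte form F4 80 9A 91 at offsets 17–20.
Offset 17 falls in char 6's range; it's byte 1 of F4 80 9A 91 = 0xF4.

0xF4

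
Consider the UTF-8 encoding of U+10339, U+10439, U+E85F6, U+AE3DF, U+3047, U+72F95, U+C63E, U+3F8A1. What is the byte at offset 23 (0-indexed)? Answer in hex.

0xEC

U+10339 → 4-byte form F0 90 8C B9 at offsets 0–3.
U+10439 → 4-byte form F0 90 90 B9 at offsets 4–7.
U+E85F6 → 4-byte form F3 A8 97 B6 at offsets 8–11.
U+AE3DF → 4-byte form F2 AE 8F 9F at offsets 12–15.
U+3047 → 3-byte form E3 81 87 at offsets 16–18.
U+72F95 → 4-byte form F1 B2 BE 95 at offsets 19–22.
U+C63E → 3-byte form EC 98 BE at offsets 23–25.
Offset 23 falls in char 7's range; it's byte 1 of EC 98 BE = 0xEC.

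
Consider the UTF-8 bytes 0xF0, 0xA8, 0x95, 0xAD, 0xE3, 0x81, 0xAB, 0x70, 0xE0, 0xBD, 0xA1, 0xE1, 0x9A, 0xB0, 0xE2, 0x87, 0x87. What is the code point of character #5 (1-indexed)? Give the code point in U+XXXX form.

U+16B0

Offset 0: leading byte 0xF0 = 11110000 → 4-byte char #1 = F0 A8 95 AD.
Offset 4: leading byte 0xE3 = 11100011 → 3-byte char #2 = E3 81 AB.
Offset 7: leading byte 0x70 = 01110000 → 1-byte char #3 = 70.
Offset 8: leading byte 0xE0 = 11100000 → 3-byte char #4 = E0 BD A1.
Offset 11: leading byte 0xE1 = 11100001 → 3-byte char #5 = E1 9A B0.
Leading byte 0xE1 = 11100001 matches 1110xxxx → 3-byte sequence.
Byte 1: 0xE1 = 11100001, payload 0001 (4 bits).
Byte 2: 0x9A = 10011010 (10xxxxxx ✓), payload 011010.
Byte 3: 0xB0 = 10110000 (10xxxxxx ✓), payload 110000.
Concatenate: 0001011010110000 = 0x16B0 (16 bits → U+16B0).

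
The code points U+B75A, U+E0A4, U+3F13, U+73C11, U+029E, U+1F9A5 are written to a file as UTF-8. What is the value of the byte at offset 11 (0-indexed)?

0xB0

U+B75A → 3-byte form EB 9D 9A at offsets 0–2.
U+E0A4 → 3-byte form EE 82 A4 at offsets 3–5.
U+3F13 → 3-byte form E3 BC 93 at offsets 6–8.
U+73C11 → 4-byte form F1 B3 B0 91 at offsets 9–12.
Offset 11 falls in char 4's range; it's byte 3 of F1 B3 B0 91 = 0xB0.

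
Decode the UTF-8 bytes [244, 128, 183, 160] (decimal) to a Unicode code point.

Leading byte 0xF4 = 11110100 matches 11110xxx → 4-byte sequence.
Byte 1: 0xF4 = 11110100, payload 100 (3 bits).
Byte 2: 0x80 = 10000000 (10xxxxxx ✓), payload 000000.
Byte 3: 0xB7 = 10110111 (10xxxxxx ✓), payload 110111.
Byte 4: 0xA0 = 10100000 (10xxxxxx ✓), payload 100000.
Concatenate: 100000000110111100000 = 0x100DE0 (21 bits → U+100DE0).

U+100DE0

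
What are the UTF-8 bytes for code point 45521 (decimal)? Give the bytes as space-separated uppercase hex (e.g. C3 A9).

EB 87 91

U+B1D1 = 0xB1D1 = 45521 decimal. In range U+0800–U+FFFF → 3-byte form: 1110xxxx 10xxxxxx 10xxxxxx.
Binary (16 bits): 1011000111010001.
Split 4+6+6: 1011 | 000111 | 010001.
Byte 1: 11101011 = 0xEB.
Byte 2: 10000111 = 0x87.
Byte 3: 10010001 = 0x91.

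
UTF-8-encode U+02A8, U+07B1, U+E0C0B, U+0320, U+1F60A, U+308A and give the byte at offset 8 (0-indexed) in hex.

0xCC

U+02A8 → 2-byte form CA A8 at offsets 0–1.
U+07B1 → 2-byte form DE B1 at offsets 2–3.
U+E0C0B → 4-byte form F3 A0 B0 8B at offsets 4–7.
U+0320 → 2-byte form CC A0 at offsets 8–9.
Offset 8 falls in char 4's range; it's byte 1 of CC A0 = 0xCC.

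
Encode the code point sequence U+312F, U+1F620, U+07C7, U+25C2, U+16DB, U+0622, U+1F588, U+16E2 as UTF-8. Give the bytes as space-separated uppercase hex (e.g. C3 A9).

U+312F: 3-byte form → E3 84 AF.
U+1F620: 4-byte form → F0 9F 98 A0.
U+07C7: 2-byte form → DF 87.
U+25C2: 3-byte form → E2 97 82.
U+16DB: 3-byte form → E1 9B 9B.
U+0622: 2-byte form → D8 A2.
U+1F588: 4-byte form → F0 9F 96 88.
U+16E2: 3-byte form → E1 9B A2.
Concatenated (24 bytes): E3 84 AF F0 9F 98 A0 DF 87 E2 97 82 E1 9B 9B D8 A2 F0 9F 96 88 E1 9B A2.

E3 84 AF F0 9F 98 A0 DF 87 E2 97 82 E1 9B 9B D8 A2 F0 9F 96 88 E1 9B A2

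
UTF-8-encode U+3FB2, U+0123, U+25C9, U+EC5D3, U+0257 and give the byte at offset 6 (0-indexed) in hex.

U+3FB2 → 3-byte form E3 BE B2 at offsets 0–2.
U+0123 → 2-byte form C4 A3 at offsets 3–4.
U+25C9 → 3-byte form E2 97 89 at offsets 5–7.
Offset 6 falls in char 3's range; it's byte 2 of E2 97 89 = 0x97.

0x97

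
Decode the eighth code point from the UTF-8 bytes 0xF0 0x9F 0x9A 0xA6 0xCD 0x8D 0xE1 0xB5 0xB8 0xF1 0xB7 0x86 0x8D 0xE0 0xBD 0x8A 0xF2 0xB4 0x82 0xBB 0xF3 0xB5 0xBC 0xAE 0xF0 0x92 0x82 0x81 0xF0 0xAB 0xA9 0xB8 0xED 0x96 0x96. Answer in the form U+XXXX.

Offset 0: leading byte 0xF0 = 11110000 → 4-byte char #1 = F0 9F 9A A6.
Offset 4: leading byte 0xCD = 11001101 → 2-byte char #2 = CD 8D.
Offset 6: leading byte 0xE1 = 11100001 → 3-byte char #3 = E1 B5 B8.
Offset 9: leading byte 0xF1 = 11110001 → 4-byte char #4 = F1 B7 86 8D.
Offset 13: leading byte 0xE0 = 11100000 → 3-byte char #5 = E0 BD 8A.
Offset 16: leading byte 0xF2 = 11110010 → 4-byte char #6 = F2 B4 82 BB.
Offset 20: leading byte 0xF3 = 11110011 → 4-byte char #7 = F3 B5 BC AE.
Offset 24: leading byte 0xF0 = 11110000 → 4-byte char #8 = F0 92 82 81.
Leading byte 0xF0 = 11110000 matches 11110xxx → 4-byte sequence.
Byte 1: 0xF0 = 11110000, payload 000 (3 bits).
Byte 2: 0x92 = 10010010 (10xxxxxx ✓), payload 010010.
Byte 3: 0x82 = 10000010 (10xxxxxx ✓), payload 000010.
Byte 4: 0x81 = 10000001 (10xxxxxx ✓), payload 000001.
Concatenate: 000010010000010000001 = 0x12081 (21 bits → U+12081).

U+12081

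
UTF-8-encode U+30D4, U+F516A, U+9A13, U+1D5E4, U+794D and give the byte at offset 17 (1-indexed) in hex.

0x8D

1-indexed offset 17 is 0-indexed offset 16.
U+30D4 → 3-byte form E3 83 94 at offsets 0–2.
U+F516A → 4-byte form F3 B5 85 AA at offsets 3–6.
U+9A13 → 3-byte form E9 A8 93 at offsets 7–9.
U+1D5E4 → 4-byte form F0 9D 97 A4 at offsets 10–13.
U+794D → 3-byte form E7 A5 8D at offsets 14–16.
Offset 16 falls in char 5's range; it's byte 3 of E7 A5 8D = 0x8D.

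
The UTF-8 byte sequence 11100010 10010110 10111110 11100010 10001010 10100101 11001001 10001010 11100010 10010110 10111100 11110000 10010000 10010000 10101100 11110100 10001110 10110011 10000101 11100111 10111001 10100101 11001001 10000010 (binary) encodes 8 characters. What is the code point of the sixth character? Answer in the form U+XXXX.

U+10ECC5

Offset 0: leading byte 0xE2 = 11100010 → 3-byte char #1 = E2 96 BE.
Offset 3: leading byte 0xE2 = 11100010 → 3-byte char #2 = E2 8A A5.
Offset 6: leading byte 0xC9 = 11001001 → 2-byte char #3 = C9 8A.
Offset 8: leading byte 0xE2 = 11100010 → 3-byte char #4 = E2 96 BC.
Offset 11: leading byte 0xF0 = 11110000 → 4-byte char #5 = F0 90 90 AC.
Offset 15: leading byte 0xF4 = 11110100 → 4-byte char #6 = F4 8E B3 85.
Leading byte 0xF4 = 11110100 matches 11110xxx → 4-byte sequence.
Byte 1: 0xF4 = 11110100, payload 100 (3 bits).
Byte 2: 0x8E = 10001110 (10xxxxxx ✓), payload 001110.
Byte 3: 0xB3 = 10110011 (10xxxxxx ✓), payload 110011.
Byte 4: 0x85 = 10000101 (10xxxxxx ✓), payload 000101.
Concatenate: 100001110110011000101 = 0x10ECC5 (21 bits → U+10ECC5).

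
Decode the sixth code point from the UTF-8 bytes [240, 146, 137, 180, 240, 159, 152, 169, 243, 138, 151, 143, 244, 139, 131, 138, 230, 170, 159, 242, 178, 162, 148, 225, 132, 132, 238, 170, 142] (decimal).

Offset 0: leading byte 0xF0 = 11110000 → 4-byte char #1 = F0 92 89 B4.
Offset 4: leading byte 0xF0 = 11110000 → 4-byte char #2 = F0 9F 98 A9.
Offset 8: leading byte 0xF3 = 11110011 → 4-byte char #3 = F3 8A 97 8F.
Offset 12: leading byte 0xF4 = 11110100 → 4-byte char #4 = F4 8B 83 8A.
Offset 16: leading byte 0xE6 = 11100110 → 3-byte char #5 = E6 AA 9F.
Offset 19: leading byte 0xF2 = 11110010 → 4-byte char #6 = F2 B2 A2 94.
Leading byte 0xF2 = 11110010 matches 11110xxx → 4-byte sequence.
Byte 1: 0xF2 = 11110010, payload 010 (3 bits).
Byte 2: 0xB2 = 10110010 (10xxxxxx ✓), payload 110010.
Byte 3: 0xA2 = 10100010 (10xxxxxx ✓), payload 100010.
Byte 4: 0x94 = 10010100 (10xxxxxx ✓), payload 010100.
Concatenate: 010110010100010010100 = 0xB2894 (21 bits → U+B2894).

U+B2894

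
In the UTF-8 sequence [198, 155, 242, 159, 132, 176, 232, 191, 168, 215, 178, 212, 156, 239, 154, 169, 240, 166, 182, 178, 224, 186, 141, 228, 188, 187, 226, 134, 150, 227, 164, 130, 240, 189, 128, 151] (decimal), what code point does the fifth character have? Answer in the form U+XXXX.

U+051C

Offset 0: leading byte 0xC6 = 11000110 → 2-byte char #1 = C6 9B.
Offset 2: leading byte 0xF2 = 11110010 → 4-byte char #2 = F2 9F 84 B0.
Offset 6: leading byte 0xE8 = 11101000 → 3-byte char #3 = E8 BF A8.
Offset 9: leading byte 0xD7 = 11010111 → 2-byte char #4 = D7 B2.
Offset 11: leading byte 0xD4 = 11010100 → 2-byte char #5 = D4 9C.
Leading byte 0xD4 = 11010100 matches 110xxxxx → 2-byte sequence.
Byte 1: 0xD4 = 11010100, payload 10100 (5 bits).
Byte 2: 0x9C = 10011100 (10xxxxxx ✓), payload 011100.
Concatenate: 10100011100 = 0x51C (11 bits → U+051C).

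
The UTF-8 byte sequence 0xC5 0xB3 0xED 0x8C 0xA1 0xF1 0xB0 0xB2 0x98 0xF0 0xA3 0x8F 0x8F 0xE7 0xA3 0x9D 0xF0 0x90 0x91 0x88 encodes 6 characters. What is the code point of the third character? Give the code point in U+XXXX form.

U+70C98

Offset 0: leading byte 0xC5 = 11000101 → 2-byte char #1 = C5 B3.
Offset 2: leading byte 0xED = 11101101 → 3-byte char #2 = ED 8C A1.
Offset 5: leading byte 0xF1 = 11110001 → 4-byte char #3 = F1 B0 B2 98.
Leading byte 0xF1 = 11110001 matches 11110xxx → 4-byte sequence.
Byte 1: 0xF1 = 11110001, payload 001 (3 bits).
Byte 2: 0xB0 = 10110000 (10xxxxxx ✓), payload 110000.
Byte 3: 0xB2 = 10110010 (10xxxxxx ✓), payload 110010.
Byte 4: 0x98 = 10011000 (10xxxxxx ✓), payload 011000.
Concatenate: 001110000110010011000 = 0x70C98 (21 bits → U+70C98).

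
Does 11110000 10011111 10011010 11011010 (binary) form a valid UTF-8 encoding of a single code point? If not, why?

Leading byte 0xF0 = 11110000 → 4-byte form.
Byte 4 is 0xDA = 11011010, which is not 10xxxxxx — expected a continuation byte.

invalid (non-continuation byte where continuation expected)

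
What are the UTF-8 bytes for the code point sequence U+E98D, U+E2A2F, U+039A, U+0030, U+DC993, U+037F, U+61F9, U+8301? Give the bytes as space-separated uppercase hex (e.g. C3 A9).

EE A6 8D F3 A2 A8 AF CE 9A 30 F3 9C A6 93 CD BF E6 87 B9 E8 8C 81

U+E98D: 3-byte form → EE A6 8D.
U+E2A2F: 4-byte form → F3 A2 A8 AF.
U+039A: 2-byte form → CE 9A.
U+0030: 1-byte form → 30.
U+DC993: 4-byte form → F3 9C A6 93.
U+037F: 2-byte form → CD BF.
U+61F9: 3-byte form → E6 87 B9.
U+8301: 3-byte form → E8 8C 81.
Concatenated (22 bytes): EE A6 8D F3 A2 A8 AF CE 9A 30 F3 9C A6 93 CD BF E6 87 B9 E8 8C 81.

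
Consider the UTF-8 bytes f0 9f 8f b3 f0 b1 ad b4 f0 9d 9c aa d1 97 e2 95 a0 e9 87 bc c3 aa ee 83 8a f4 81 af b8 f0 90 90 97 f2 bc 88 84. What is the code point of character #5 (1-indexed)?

U+2560

Offset 0: leading byte 0xF0 = 11110000 → 4-byte char #1 = F0 9F 8F B3.
Offset 4: leading byte 0xF0 = 11110000 → 4-byte char #2 = F0 B1 AD B4.
Offset 8: leading byte 0xF0 = 11110000 → 4-byte char #3 = F0 9D 9C AA.
Offset 12: leading byte 0xD1 = 11010001 → 2-byte char #4 = D1 97.
Offset 14: leading byte 0xE2 = 11100010 → 3-byte char #5 = E2 95 A0.
Leading byte 0xE2 = 11100010 matches 1110xxxx → 3-byte sequence.
Byte 1: 0xE2 = 11100010, payload 0010 (4 bits).
Byte 2: 0x95 = 10010101 (10xxxxxx ✓), payload 010101.
Byte 3: 0xA0 = 10100000 (10xxxxxx ✓), payload 100000.
Concatenate: 0010010101100000 = 0x2560 (16 bits → U+2560).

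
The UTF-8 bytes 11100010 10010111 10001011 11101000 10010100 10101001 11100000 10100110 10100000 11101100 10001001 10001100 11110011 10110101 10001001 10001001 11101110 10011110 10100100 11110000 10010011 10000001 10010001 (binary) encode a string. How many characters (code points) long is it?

7

Byte at offset 0: 0xE2 = 11100010 → 3-byte char (#1). Advance 3.
Byte at offset 3: 0xE8 = 11101000 → 3-byte char (#2). Advance 3.
Byte at offset 6: 0xE0 = 11100000 → 3-byte char (#3). Advance 3.
Byte at offset 9: 0xEC = 11101100 → 3-byte char (#4). Advance 3.
Byte at offset 12: 0xF3 = 11110011 → 4-byte char (#5). Advance 4.
Byte at offset 16: 0xEE = 11101110 → 3-byte char (#6). Advance 3.
Byte at offset 19: 0xF0 = 11110000 → 4-byte char (#7). Advance 4.
Reached end at offset 23 after 7 code points.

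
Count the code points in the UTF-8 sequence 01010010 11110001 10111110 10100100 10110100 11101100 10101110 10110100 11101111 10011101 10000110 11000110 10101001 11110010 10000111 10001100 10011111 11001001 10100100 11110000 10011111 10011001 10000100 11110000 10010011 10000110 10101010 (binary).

9

Byte at offset 0: 0x52 = 01010010 → 1-byte char (#1). Advance 1.
Byte at offset 1: 0xF1 = 11110001 → 4-byte char (#2). Advance 4.
Byte at offset 5: 0xEC = 11101100 → 3-byte char (#3). Advance 3.
Byte at offset 8: 0xEF = 11101111 → 3-byte char (#4). Advance 3.
Byte at offset 11: 0xC6 = 11000110 → 2-byte char (#5). Advance 2.
Byte at offset 13: 0xF2 = 11110010 → 4-byte char (#6). Advance 4.
Byte at offset 17: 0xC9 = 11001001 → 2-byte char (#7). Advance 2.
Byte at offset 19: 0xF0 = 11110000 → 4-byte char (#8). Advance 4.
Byte at offset 23: 0xF0 = 11110000 → 4-byte char (#9). Advance 4.
Reached end at offset 27 after 9 code points.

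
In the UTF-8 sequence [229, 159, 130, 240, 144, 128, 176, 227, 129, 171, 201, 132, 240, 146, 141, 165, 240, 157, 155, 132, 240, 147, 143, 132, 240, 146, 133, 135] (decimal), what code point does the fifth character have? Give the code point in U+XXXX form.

U+12365

Offset 0: leading byte 0xE5 = 11100101 → 3-byte char #1 = E5 9F 82.
Offset 3: leading byte 0xF0 = 11110000 → 4-byte char #2 = F0 90 80 B0.
Offset 7: leading byte 0xE3 = 11100011 → 3-byte char #3 = E3 81 AB.
Offset 10: leading byte 0xC9 = 11001001 → 2-byte char #4 = C9 84.
Offset 12: leading byte 0xF0 = 11110000 → 4-byte char #5 = F0 92 8D A5.
Leading byte 0xF0 = 11110000 matches 11110xxx → 4-byte sequence.
Byte 1: 0xF0 = 11110000, payload 000 (3 bits).
Byte 2: 0x92 = 10010010 (10xxxxxx ✓), payload 010010.
Byte 3: 0x8D = 10001101 (10xxxxxx ✓), payload 001101.
Byte 4: 0xA5 = 10100101 (10xxxxxx ✓), payload 100101.
Concatenate: 000010010001101100101 = 0x12365 (21 bits → U+12365).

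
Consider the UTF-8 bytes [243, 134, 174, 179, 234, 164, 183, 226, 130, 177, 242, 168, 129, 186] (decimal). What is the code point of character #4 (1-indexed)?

Offset 0: leading byte 0xF3 = 11110011 → 4-byte char #1 = F3 86 AE B3.
Offset 4: leading byte 0xEA = 11101010 → 3-byte char #2 = EA A4 B7.
Offset 7: leading byte 0xE2 = 11100010 → 3-byte char #3 = E2 82 B1.
Offset 10: leading byte 0xF2 = 11110010 → 4-byte char #4 = F2 A8 81 BA.
Leading byte 0xF2 = 11110010 matches 11110xxx → 4-byte sequence.
Byte 1: 0xF2 = 11110010, payload 010 (3 bits).
Byte 2: 0xA8 = 10101000 (10xxxxxx ✓), payload 101000.
Byte 3: 0x81 = 10000001 (10xxxxxx ✓), payload 000001.
Byte 4: 0xBA = 10111010 (10xxxxxx ✓), payload 111010.
Concatenate: 010101000000001111010 = 0xA807A (21 bits → U+A807A).

U+A807A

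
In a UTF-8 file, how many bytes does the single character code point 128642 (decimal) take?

U+1F682 = 0x1F682. UTF-8 uses 1 byte below 0x80, 2 below 0x800, 3 below 0x10000, 4 up to 0x10FFFF. 0x1F682 is in U+10000–U+10FFFF → 4 bytes.

4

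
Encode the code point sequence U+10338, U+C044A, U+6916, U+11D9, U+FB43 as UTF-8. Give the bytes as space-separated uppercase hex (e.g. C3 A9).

U+10338: 4-byte form → F0 90 8C B8.
U+C044A: 4-byte form → F3 80 91 8A.
U+6916: 3-byte form → E6 A4 96.
U+11D9: 3-byte form → E1 87 99.
U+FB43: 3-byte form → EF AD 83.
Concatenated (17 bytes): F0 90 8C B8 F3 80 91 8A E6 A4 96 E1 87 99 EF AD 83.

F0 90 8C B8 F3 80 91 8A E6 A4 96 E1 87 99 EF AD 83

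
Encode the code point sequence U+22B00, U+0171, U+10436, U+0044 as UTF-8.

U+22B00: 4-byte form → F0 A2 AC 80.
U+0171: 2-byte form → C5 B1.
U+10436: 4-byte form → F0 90 90 B6.
U+0044: 1-byte form → 44.
Concatenated (11 bytes): F0 A2 AC 80 C5 B1 F0 90 90 B6 44.

F0 A2 AC 80 C5 B1 F0 90 90 B6 44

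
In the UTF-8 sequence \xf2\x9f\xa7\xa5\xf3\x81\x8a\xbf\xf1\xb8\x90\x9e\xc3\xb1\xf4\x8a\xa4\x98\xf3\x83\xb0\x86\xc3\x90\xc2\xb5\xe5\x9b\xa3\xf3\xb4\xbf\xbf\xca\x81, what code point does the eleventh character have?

Offset 0: leading byte 0xF2 = 11110010 → 4-byte char #1 = F2 9F A7 A5.
Offset 4: leading byte 0xF3 = 11110011 → 4-byte char #2 = F3 81 8A BF.
Offset 8: leading byte 0xF1 = 11110001 → 4-byte char #3 = F1 B8 90 9E.
Offset 12: leading byte 0xC3 = 11000011 → 2-byte char #4 = C3 B1.
Offset 14: leading byte 0xF4 = 11110100 → 4-byte char #5 = F4 8A A4 98.
Offset 18: leading byte 0xF3 = 11110011 → 4-byte char #6 = F3 83 B0 86.
Offset 22: leading byte 0xC3 = 11000011 → 2-byte char #7 = C3 90.
Offset 24: leading byte 0xC2 = 11000010 → 2-byte char #8 = C2 B5.
Offset 26: leading byte 0xE5 = 11100101 → 3-byte char #9 = E5 9B A3.
Offset 29: leading byte 0xF3 = 11110011 → 4-byte char #10 = F3 B4 BF BF.
Offset 33: leading byte 0xCA = 11001010 → 2-byte char #11 = CA 81.
Leading byte 0xCA = 11001010 matches 110xxxxx → 2-byte sequence.
Byte 1: 0xCA = 11001010, payload 01010 (5 bits).
Byte 2: 0x81 = 10000001 (10xxxxxx ✓), payload 000001.
Concatenate: 01010000001 = 0x281 (11 bits → U+0281).

U+0281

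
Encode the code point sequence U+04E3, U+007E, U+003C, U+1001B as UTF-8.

U+04E3: 2-byte form → D3 A3.
U+007E: 1-byte form → 7E.
U+003C: 1-byte form → 3C.
U+1001B: 4-byte form → F0 90 80 9B.
Concatenated (8 bytes): D3 A3 7E 3C F0 90 80 9B.

D3 A3 7E 3C F0 90 80 9B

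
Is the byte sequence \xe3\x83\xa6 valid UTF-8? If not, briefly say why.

Leading byte 0xE3 = 11100011 → 3-byte form.
Continuation bytes 0x83=10000011, 0xA6=10100110 all match 10xxxxxx.
Decoded value 0x30E6 is ≥ 0x800 (shortest form) and not a surrogate.

valid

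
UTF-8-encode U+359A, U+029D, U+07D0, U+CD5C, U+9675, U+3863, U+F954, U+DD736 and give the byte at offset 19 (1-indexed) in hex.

1-indexed offset 19 is 0-indexed offset 18.
U+359A → 3-byte form E3 96 9A at offsets 0–2.
U+029D → 2-byte form CA 9D at offsets 3–4.
U+07D0 → 2-byte form DF 90 at offsets 5–6.
U+CD5C → 3-byte form EC B5 9C at offsets 7–9.
U+9675 → 3-byte form E9 99 B5 at offsets 10–12.
U+3863 → 3-byte form E3 A1 A3 at offsets 13–15.
U+F954 → 3-byte form EF A5 94 at offsets 16–18.
Offset 18 falls in char 7's range; it's byte 3 of EF A5 94 = 0x94.

0x94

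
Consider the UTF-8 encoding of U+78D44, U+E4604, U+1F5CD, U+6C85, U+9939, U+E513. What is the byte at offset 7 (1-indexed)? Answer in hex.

0x98

1-indexed offset 7 is 0-indexed offset 6.
U+78D44 → 4-byte form F1 B8 B5 84 at offsets 0–3.
U+E4604 → 4-byte form F3 A4 98 84 at offsets 4–7.
Offset 6 falls in char 2's range; it's byte 3 of F3 A4 98 84 = 0x98.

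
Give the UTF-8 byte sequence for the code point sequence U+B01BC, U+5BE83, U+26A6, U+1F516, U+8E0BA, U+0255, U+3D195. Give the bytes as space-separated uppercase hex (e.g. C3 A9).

F2 B0 86 BC F1 9B BA 83 E2 9A A6 F0 9F 94 96 F2 8E 82 BA C9 95 F0 BD 86 95

U+B01BC: 4-byte form → F2 B0 86 BC.
U+5BE83: 4-byte form → F1 9B BA 83.
U+26A6: 3-byte form → E2 9A A6.
U+1F516: 4-byte form → F0 9F 94 96.
U+8E0BA: 4-byte form → F2 8E 82 BA.
U+0255: 2-byte form → C9 95.
U+3D195: 4-byte form → F0 BD 86 95.
Concatenated (25 bytes): F2 B0 86 BC F1 9B BA 83 E2 9A A6 F0 9F 94 96 F2 8E 82 BA C9 95 F0 BD 86 95.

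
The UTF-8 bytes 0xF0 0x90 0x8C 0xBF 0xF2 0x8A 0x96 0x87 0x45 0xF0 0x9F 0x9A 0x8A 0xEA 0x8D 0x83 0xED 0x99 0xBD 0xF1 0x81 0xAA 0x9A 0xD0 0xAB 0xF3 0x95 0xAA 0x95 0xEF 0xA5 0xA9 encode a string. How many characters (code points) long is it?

10

Byte at offset 0: 0xF0 = 11110000 → 4-byte char (#1). Advance 4.
Byte at offset 4: 0xF2 = 11110010 → 4-byte char (#2). Advance 4.
Byte at offset 8: 0x45 = 01000101 → 1-byte char (#3). Advance 1.
Byte at offset 9: 0xF0 = 11110000 → 4-byte char (#4). Advance 4.
Byte at offset 13: 0xEA = 11101010 → 3-byte char (#5). Advance 3.
Byte at offset 16: 0xED = 11101101 → 3-byte char (#6). Advance 3.
Byte at offset 19: 0xF1 = 11110001 → 4-byte char (#7). Advance 4.
Byte at offset 23: 0xD0 = 11010000 → 2-byte char (#8). Advance 2.
Byte at offset 25: 0xF3 = 11110011 → 4-byte char (#9). Advance 4.
Byte at offset 29: 0xEF = 11101111 → 3-byte char (#10). Advance 3.
Reached end at offset 32 after 10 code points.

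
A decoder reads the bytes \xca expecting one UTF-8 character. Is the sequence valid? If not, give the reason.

Leading byte 0xCA = 11001010 → 2-byte form, but only 1 byte is present.

invalid (sequence truncated)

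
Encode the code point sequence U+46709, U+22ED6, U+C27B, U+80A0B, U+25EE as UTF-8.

U+46709: 4-byte form → F1 86 9C 89.
U+22ED6: 4-byte form → F0 A2 BB 96.
U+C27B: 3-byte form → EC 89 BB.
U+80A0B: 4-byte form → F2 80 A8 8B.
U+25EE: 3-byte form → E2 97 AE.
Concatenated (18 bytes): F1 86 9C 89 F0 A2 BB 96 EC 89 BB F2 80 A8 8B E2 97 AE.

F1 86 9C 89 F0 A2 BB 96 EC 89 BB F2 80 A8 8B E2 97 AE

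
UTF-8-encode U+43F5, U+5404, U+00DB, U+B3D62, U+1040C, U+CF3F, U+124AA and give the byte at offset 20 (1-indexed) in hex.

1-indexed offset 20 is 0-indexed offset 19.
U+43F5 → 3-byte form E4 8F B5 at offsets 0–2.
U+5404 → 3-byte form E5 90 84 at offsets 3–5.
U+00DB → 2-byte form C3 9B at offsets 6–7.
U+B3D62 → 4-byte form F2 B3 B5 A2 at offsets 8–11.
U+1040C → 4-byte form F0 90 90 8C at offsets 12–15.
U+CF3F → 3-byte form EC BC BF at offsets 16–18.
U+124AA → 4-byte form F0 92 92 AA at offsets 19–22.
Offset 19 falls in char 7's range; it's byte 1 of F0 92 92 AA = 0xF0.

0xF0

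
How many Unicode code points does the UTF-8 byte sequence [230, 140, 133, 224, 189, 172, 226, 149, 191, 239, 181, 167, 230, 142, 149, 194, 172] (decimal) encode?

6

Byte at offset 0: 0xE6 = 11100110 → 3-byte char (#1). Advance 3.
Byte at offset 3: 0xE0 = 11100000 → 3-byte char (#2). Advance 3.
Byte at offset 6: 0xE2 = 11100010 → 3-byte char (#3). Advance 3.
Byte at offset 9: 0xEF = 11101111 → 3-byte char (#4). Advance 3.
Byte at offset 12: 0xE6 = 11100110 → 3-byte char (#5). Advance 3.
Byte at offset 15: 0xC2 = 11000010 → 2-byte char (#6). Advance 2.
Reached end at offset 17 after 6 code points.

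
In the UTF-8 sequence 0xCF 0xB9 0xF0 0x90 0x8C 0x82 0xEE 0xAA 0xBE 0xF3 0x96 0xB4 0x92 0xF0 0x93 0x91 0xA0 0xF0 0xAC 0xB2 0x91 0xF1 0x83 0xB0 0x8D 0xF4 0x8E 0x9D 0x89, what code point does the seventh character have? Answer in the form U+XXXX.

U+43C0D

Offset 0: leading byte 0xCF = 11001111 → 2-byte char #1 = CF B9.
Offset 2: leading byte 0xF0 = 11110000 → 4-byte char #2 = F0 90 8C 82.
Offset 6: leading byte 0xEE = 11101110 → 3-byte char #3 = EE AA BE.
Offset 9: leading byte 0xF3 = 11110011 → 4-byte char #4 = F3 96 B4 92.
Offset 13: leading byte 0xF0 = 11110000 → 4-byte char #5 = F0 93 91 A0.
Offset 17: leading byte 0xF0 = 11110000 → 4-byte char #6 = F0 AC B2 91.
Offset 21: leading byte 0xF1 = 11110001 → 4-byte char #7 = F1 83 B0 8D.
Leading byte 0xF1 = 11110001 matches 11110xxx → 4-byte sequence.
Byte 1: 0xF1 = 11110001, payload 001 (3 bits).
Byte 2: 0x83 = 10000011 (10xxxxxx ✓), payload 000011.
Byte 3: 0xB0 = 10110000 (10xxxxxx ✓), payload 110000.
Byte 4: 0x8D = 10001101 (10xxxxxx ✓), payload 001101.
Concatenate: 001000011110000001101 = 0x43C0D (21 bits → U+43C0D).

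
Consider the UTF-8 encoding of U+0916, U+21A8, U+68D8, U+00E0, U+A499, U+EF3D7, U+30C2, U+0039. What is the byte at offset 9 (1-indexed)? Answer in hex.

1-indexed offset 9 is 0-indexed offset 8.
U+0916 → 3-byte form E0 A4 96 at offsets 0–2.
U+21A8 → 3-byte form E2 86 A8 at offsets 3–5.
U+68D8 → 3-byte form E6 A3 98 at offsets 6–8.
Offset 8 falls in char 3's range; it's byte 3 of E6 A3 98 = 0x98.

0x98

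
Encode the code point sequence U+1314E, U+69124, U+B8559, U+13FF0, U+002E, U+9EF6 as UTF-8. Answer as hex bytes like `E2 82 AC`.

U+1314E: 4-byte form → F0 93 85 8E.
U+69124: 4-byte form → F1 A9 84 A4.
U+B8559: 4-byte form → F2 B8 95 99.
U+13FF0: 4-byte form → F0 93 BF B0.
U+002E: 1-byte form → 2E.
U+9EF6: 3-byte form → E9 BB B6.
Concatenated (20 bytes): F0 93 85 8E F1 A9 84 A4 F2 B8 95 99 F0 93 BF B0 2E E9 BB B6.

F0 93 85 8E F1 A9 84 A4 F2 B8 95 99 F0 93 BF B0 2E E9 BB B6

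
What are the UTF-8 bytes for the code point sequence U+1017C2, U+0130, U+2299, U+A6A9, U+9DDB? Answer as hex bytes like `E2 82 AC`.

U+1017C2: 4-byte form → F4 81 9F 82.
U+0130: 2-byte form → C4 B0.
U+2299: 3-byte form → E2 8A 99.
U+A6A9: 3-byte form → EA 9A A9.
U+9DDB: 3-byte form → E9 B7 9B.
Concatenated (15 bytes): F4 81 9F 82 C4 B0 E2 8A 99 EA 9A A9 E9 B7 9B.

F4 81 9F 82 C4 B0 E2 8A 99 EA 9A A9 E9 B7 9B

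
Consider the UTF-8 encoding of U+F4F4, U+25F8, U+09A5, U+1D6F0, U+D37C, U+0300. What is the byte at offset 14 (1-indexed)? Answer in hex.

1-indexed offset 14 is 0-indexed offset 13.
U+F4F4 → 3-byte form EF 93 B4 at offsets 0–2.
U+25F8 → 3-byte form E2 97 B8 at offsets 3–5.
U+09A5 → 3-byte form E0 A6 A5 at offsets 6–8.
U+1D6F0 → 4-byte form F0 9D 9B B0 at offsets 9–12.
U+D37C → 3-byte form ED 8D BC at offsets 13–15.
Offset 13 falls in char 5's range; it's byte 1 of ED 8D BC = 0xED.

0xED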